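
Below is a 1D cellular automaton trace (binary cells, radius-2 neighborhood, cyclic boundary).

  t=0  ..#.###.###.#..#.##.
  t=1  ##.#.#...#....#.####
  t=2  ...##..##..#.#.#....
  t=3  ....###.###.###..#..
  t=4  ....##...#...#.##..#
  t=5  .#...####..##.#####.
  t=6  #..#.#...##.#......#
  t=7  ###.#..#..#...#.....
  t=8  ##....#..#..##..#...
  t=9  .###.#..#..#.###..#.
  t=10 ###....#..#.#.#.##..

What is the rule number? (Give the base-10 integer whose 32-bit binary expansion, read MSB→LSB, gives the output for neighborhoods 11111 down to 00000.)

57638020

  ##### -> .   bit 31 = 0  t=1,i=18
  ####. -> .   bit 30 = 0  t=1,i=0
  ###.# -> .   bit 29 = 0  t=0,i=6
  ###.. -> .   bit 28 = 0  t=3,i=14
  ##.## -> .   bit 27 = 0  t=0,i=7
  ##.#. -> .   bit 26 = 0  t=0,i=11
  ##..# -> #   bit 25 = 1  t=2,i=5
  ##... -> #   bit 24 = 1  t=0,i=19
  #.### -> .   bit 23 = 0  t=0,i=4
  #.##. -> #   bit 22 = 1  t=0,i=17
  #.#.# -> #   bit 21 = 1  t=1,i=3
  #.#.. -> .   bit 20 = 0  t=0,i=12
  #..## -> #   bit 19 = 1  t=2,i=6
  #..#. -> #   bit 18 = 1  t=0,i=14
  #...# -> #   bit 17 = 1  t=0,i=0
  #.... -> #   bit 16 = 1  t=1,i=11
  .#### -> .   bit 15 = 0  t=1,i=17
  .###. -> #   bit 14 = 1  t=0,i=5
  .##.# -> #   bit 13 = 1  t=5,i=12
  .##.. -> #   bit 12 = 1  t=0,i=18
  .#.## -> #   bit 11 = 1  t=0,i=3
  .#.#. -> #   bit 10 = 1  t=1,i=4
  .#..# -> .   bit 9 = 0  t=0,i=13
  .#... -> .   bit 8 = 0  t=1,i=6
  ..### -> #   bit 7 = 1  t=3,i=4
  ..##. -> .   bit 6 = 0  t=2,i=3
  ..#.# -> .   bit 5 = 0  t=0,i=2
  ..#.. -> .   bit 4 = 0  t=1,i=9
  ...## -> .   bit 3 = 0  t=2,i=2
  ...#. -> #   bit 2 = 1  t=0,i=1
  ....# -> .   bit 1 = 0  t=1,i=12
  ..... -> .   bit 0 = 0  t=2,i=0
  bits 00000011011011110111110010000100 = 57638020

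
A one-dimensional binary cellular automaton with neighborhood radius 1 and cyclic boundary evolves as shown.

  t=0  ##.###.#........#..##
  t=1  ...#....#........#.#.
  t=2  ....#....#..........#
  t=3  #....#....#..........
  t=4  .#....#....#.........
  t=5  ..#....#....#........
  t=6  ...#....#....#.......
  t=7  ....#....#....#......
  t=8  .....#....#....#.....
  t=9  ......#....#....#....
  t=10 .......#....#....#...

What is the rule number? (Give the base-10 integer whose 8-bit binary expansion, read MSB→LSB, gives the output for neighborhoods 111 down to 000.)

  ###|.  b7=0 t=0,i=0
  ##.|.  b6=0 t=0,i=1
  #.#|.  b5=0 t=0,i=2
  #..|#  b4=1 t=0,i=8
  .##|#  b3=1 t=0,i=3
  .#.|.  b2=0 t=0,i=7
  ..#|.  b1=0 t=0,i=15
  ...|.  b0=0 t=0,i=9
  bits 00011000 = 24

24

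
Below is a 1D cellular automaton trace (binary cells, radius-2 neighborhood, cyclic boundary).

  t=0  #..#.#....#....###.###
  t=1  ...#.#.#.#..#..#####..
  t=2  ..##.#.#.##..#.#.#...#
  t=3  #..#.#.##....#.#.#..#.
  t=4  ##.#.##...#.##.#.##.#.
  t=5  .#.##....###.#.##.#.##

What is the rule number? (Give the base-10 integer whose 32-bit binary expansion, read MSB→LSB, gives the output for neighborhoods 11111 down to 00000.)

  [31] ##### => #  t=1,i=17
  [30] ####. => .  t=0,i=21
  [29] ###.# => #  t=0,i=17
  [28] ###.. => .  t=0,i=0
  [27] ##.## => #  t=0,i=18
  [26] ##.#. => .  t=2,i=4
  [25] ##..# => .  t=0,i=1
  [24] ##... => .  t=1,i=20
  [23] #.### => #  t=0,i=19
  [22] #.##. => .  t=2,i=9
  [21] #.#.# => #  t=1,i=5
  [20] #.#.. => #  t=0,i=5
  [19] #..## => .  t=1,i=14
  [18] #..#. => .  t=0,i=2
  [17] #...# => .  t=2,i=19
  [16] #.... => #  t=0,i=7
  [15] .#### => .  t=0,i=20
  [14] .###. => #  t=0,i=16
  [13] .##.# => #  t=2,i=3
  [12] .##.. => .  t=2,i=10
  [11] .#.## => #  t=2,i=8
  [10] .#.#. => .  t=0,i=4
  [9] .#..# => #  t=1,i=10
  [8] .#... => .  t=0,i=6
  [7] ..### => #  t=0,i=15
  [6] ..##. => .  t=2,i=2
  [5] ..#.# => #  t=0,i=3
  [4] ..#.. => .  t=0,i=10
  [3] ...## => .  t=0,i=14
  [2] ...#. => #  t=0,i=9
  [1] ....# => .  t=0,i=8
  [0] ..... => .  t=1,i=0
  bits 10101000101100010110101010100100 = 2830199460

2830199460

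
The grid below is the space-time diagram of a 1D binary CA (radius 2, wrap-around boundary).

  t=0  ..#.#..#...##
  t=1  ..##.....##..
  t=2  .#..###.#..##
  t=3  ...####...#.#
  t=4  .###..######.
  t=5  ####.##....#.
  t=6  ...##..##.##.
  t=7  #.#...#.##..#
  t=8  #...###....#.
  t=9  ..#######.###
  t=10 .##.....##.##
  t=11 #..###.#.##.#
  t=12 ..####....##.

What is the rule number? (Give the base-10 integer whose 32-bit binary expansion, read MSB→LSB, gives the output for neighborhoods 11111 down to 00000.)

  [31] ##### => .  t=4,i=8
  [30] ####. => .  t=3,i=5
  [29] ###.# => #  t=2,i=6
  [28] ###.. => #  t=3,i=6
  [27] ##.## => #  t=5,i=4
  [26] ##.#. => .  t=2,i=0
  [25] ##..# => .  t=0,i=0
  [24] ##... => #  t=1,i=4
  [23] #.### => .  t=5,i=0
  [22] #.##. => .  t=5,i=5
  [21] #.#.# => .  t=11,i=7
  [20] #.#.. => .  t=0,i=4
  [19] #..## => #  t=2,i=3
  [18] #..#. => .  t=0,i=1
  [17] #...# => #  t=0,i=9
  [16] #.... => #  t=1,i=5
  [15] .#### => .  t=3,i=4
  [14] .###. => #  t=2,i=5
  [13] .##.# => #  t=2,i=12
  [12] .##.. => .  t=0,i=12
  [11] .#.## => .  t=5,i=12
  [10] .#.#. => #  t=0,i=3
  [9] .#..# => .  t=0,i=5
  [8] .#... => .  t=0,i=8
  [7] ..### => #  t=2,i=4
  [6] ..##. => .  t=0,i=11
  [5] ..#.# => #  t=0,i=2
  [4] ..#.. => .  t=0,i=7
  [3] ...## => #  t=0,i=10
  [2] ...#. => #  t=3,i=9
  [1] ....# => .  t=1,i=0
  [0] ..... => #  t=1,i=6
  bits 00111001000010110110010010101101 = 957047981

957047981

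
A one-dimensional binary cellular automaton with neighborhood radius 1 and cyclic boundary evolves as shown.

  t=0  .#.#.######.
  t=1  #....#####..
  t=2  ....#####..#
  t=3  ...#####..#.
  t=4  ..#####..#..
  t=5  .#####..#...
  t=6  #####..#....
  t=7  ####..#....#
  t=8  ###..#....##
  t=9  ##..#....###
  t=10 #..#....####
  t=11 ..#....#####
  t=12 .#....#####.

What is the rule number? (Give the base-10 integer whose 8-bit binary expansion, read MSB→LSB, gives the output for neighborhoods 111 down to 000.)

  ###|#  b7=1 t=0,i=6
  ##.|.  b6=0 t=0,i=10
  #.#|.  b5=0 t=0,i=2
  #..|.  b4=0 t=0,i=11
  .##|#  b3=1 t=0,i=5
  .#.|.  b2=0 t=0,i=1
  ..#|#  b1=1 t=0,i=0
  ...|.  b0=0 t=1,i=2
  bits 10001010 = 138

138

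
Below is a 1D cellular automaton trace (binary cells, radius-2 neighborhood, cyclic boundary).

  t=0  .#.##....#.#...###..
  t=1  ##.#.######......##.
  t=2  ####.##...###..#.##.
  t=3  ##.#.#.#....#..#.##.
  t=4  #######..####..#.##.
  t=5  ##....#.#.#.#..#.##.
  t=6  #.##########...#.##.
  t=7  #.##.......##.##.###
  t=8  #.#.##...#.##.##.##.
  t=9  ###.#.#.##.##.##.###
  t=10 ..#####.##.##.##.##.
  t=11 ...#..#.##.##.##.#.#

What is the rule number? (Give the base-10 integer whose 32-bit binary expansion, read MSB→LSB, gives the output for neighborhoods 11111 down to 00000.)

  ##### -> .   bit 31 = 0  t=1,i=7
  ####. -> .   bit 30 = 0  t=1,i=9
  ###.# -> #   bit 29 = 1  t=2,i=3
  ###.. -> #   bit 28 = 1  t=0,i=17
  ##.## -> .   bit 27 = 0  t=1,i=19
  ##.#. -> #   bit 26 = 1  t=1,i=2
  ##..# -> .   bit 25 = 0  t=2,i=13
  ##... -> #   bit 24 = 1  t=0,i=5
  #.### -> #   bit 23 = 1  t=1,i=5
  #.##. -> #   bit 22 = 1  t=0,i=3
  #.#.# -> #   bit 21 = 1  t=1,i=3
  #.#.. -> .   bit 20 = 0  t=0,i=11
  #..## -> #   bit 19 = 1  t=4,i=8
  #..#. -> .   bit 18 = 0  t=2,i=14
  #...# -> .   bit 17 = 0  t=0,i=13
  #.... -> #   bit 16 = 1  t=0,i=6
  .#### -> #   bit 15 = 1  t=1,i=6
  .###. -> .   bit 14 = 0  t=0,i=16
  .##.# -> #   bit 13 = 1  t=1,i=1
  .##.. -> .   bit 12 = 0  t=0,i=4
  .#.## -> .   bit 11 = 0  t=0,i=2
  .#.#. -> #   bit 10 = 1  t=0,i=10
  .#..# -> .   bit 9 = 0  t=3,i=13
  .#... -> .   bit 8 = 0  t=0,i=12
  ..### -> .   bit 7 = 0  t=0,i=15
  ..##. -> #   bit 6 = 1  t=1,i=17
  ..#.# -> #   bit 5 = 1  t=0,i=1
  ..#.. -> #   bit 4 = 1  t=3,i=12
  ...## -> .   bit 3 = 0  t=0,i=14
  ...#. -> #   bit 2 = 1  t=0,i=0
  ....# -> #   bit 1 = 1  t=0,i=7
  ..... -> .   bit 0 = 0  t=1,i=13
  bits 00110101111010011010010001110110 = 904504438

904504438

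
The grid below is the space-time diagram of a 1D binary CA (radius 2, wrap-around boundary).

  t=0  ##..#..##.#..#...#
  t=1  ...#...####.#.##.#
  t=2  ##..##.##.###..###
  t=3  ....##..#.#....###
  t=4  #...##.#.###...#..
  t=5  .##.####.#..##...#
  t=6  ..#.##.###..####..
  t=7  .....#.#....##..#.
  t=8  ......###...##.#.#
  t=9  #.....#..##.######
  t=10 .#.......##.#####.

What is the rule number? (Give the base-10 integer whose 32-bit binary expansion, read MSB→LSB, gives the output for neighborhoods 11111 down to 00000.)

2780214720

  ##### -> #   bit 31 = 1  t=2,i=17
  ####. -> .   bit 30 = 0  t=1,i=9
  ###.# -> #   bit 29 = 1  t=1,i=10
  ###.. -> .   bit 28 = 0  t=0,i=1
  ##.## -> .   bit 27 = 0  t=2,i=6
  ##.#. -> #   bit 26 = 1  t=0,i=9
  ##..# -> .   bit 25 = 0  t=0,i=2
  ##... -> #   bit 24 = 1  t=3,i=0
  #.### -> #   bit 23 = 1  t=2,i=10
  #.##. -> .   bit 22 = 0  t=1,i=14
  #.#.# -> #   bit 21 = 1  t=1,i=12
  #.#.. -> #   bit 20 = 1  t=0,i=10
  #..## -> .   bit 19 = 0  t=0,i=6
  #..#. -> #   bit 18 = 1  t=0,i=3
  #...# -> #   bit 17 = 1  t=0,i=15
  #.... -> .   bit 16 = 0  t=3,i=1
  .#### -> #   bit 15 = 1  t=1,i=8
  .###. -> .   bit 14 = 0  t=0,i=0
  .##.# -> #   bit 13 = 1  t=0,i=8
  .##.. -> #   bit 12 = 1  t=3,i=5
  .#.## -> .   bit 11 = 0  t=1,i=13
  .#.#. -> #   bit 10 = 1  t=3,i=9
  .#..# -> .   bit 9 = 0  t=0,i=5
  .#... -> #   bit 8 = 1  t=0,i=14
  ..### -> #   bit 7 = 1  t=0,i=17
  ..##. -> #   bit 6 = 1  t=0,i=7
  ..#.# -> .   bit 5 = 0  t=3,i=8
  ..#.. -> .   bit 4 = 0  t=0,i=4
  ...## -> .   bit 3 = 0  t=0,i=16
  ...#. -> .   bit 2 = 0  t=1,i=2
  ....# -> .   bit 1 = 0  t=3,i=2
  ..... -> .   bit 0 = 0  t=7,i=1
  bits 10100101101101101011010111000000 = 2780214720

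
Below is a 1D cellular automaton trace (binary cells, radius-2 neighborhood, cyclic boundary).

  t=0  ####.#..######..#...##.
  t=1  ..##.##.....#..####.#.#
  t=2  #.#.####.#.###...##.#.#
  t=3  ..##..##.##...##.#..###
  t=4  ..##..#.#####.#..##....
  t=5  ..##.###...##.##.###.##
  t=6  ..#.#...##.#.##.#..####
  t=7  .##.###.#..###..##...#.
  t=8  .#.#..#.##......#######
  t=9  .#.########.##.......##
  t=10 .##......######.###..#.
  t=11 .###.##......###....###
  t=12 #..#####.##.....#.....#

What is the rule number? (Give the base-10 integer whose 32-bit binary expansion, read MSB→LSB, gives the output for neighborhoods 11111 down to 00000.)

  #####|.  b31=0 t=0,i=10
  ####.|#  b30=1 t=0,i=2
  ###.#|#  b29=1 t=0,i=3
  ###..|.  b28=0 t=0,i=13
  ##.##|#  b27=1 t=0,i=22
  ##.#.|.  b26=0 t=0,i=4
  ##..#|.  b25=0 t=0,i=14
  ##...|#  b24=1 t=1,i=7
  #.###|.  b23=0 t=0,i=0
  #.##.|#  b22=1 t=1,i=5
  #.#.#|#  b21=1 t=1,i=20
  #.#..|#  b20=1 t=0,i=5
  #..##|.  b19=0 t=0,i=7
  #..#.|#  b18=1 t=0,i=15
  #...#|#  b17=1 t=0,i=18
  #....|.  b16=0 t=1,i=8
  .####|.  b15=0 t=0,i=1
  .###.|.  b14=0 t=2,i=12
  .##.#|.  b13=0 t=0,i=21
  .##..|#  b12=1 t=1,i=6
  .#.##|#  b11=1 t=2,i=3
  .#.#.|.  b10=0 t=1,i=21
  .#..#|#  b9=1 t=0,i=6
  .#...|#  b8=1 t=0,i=17
  ..###|.  b7=0 t=0,i=8
  ..##.|#  b6=1 t=0,i=20
  ..#.#|#  b5=1 t=4,i=6
  ..#..|#  b4=1 t=0,i=16
  ...##|.  b3=0 t=0,i=19
  ...#.|#  b2=1 t=1,i=11
  ....#|.  b1=0 t=1,i=10
  .....|#  b0=1 t=1,i=9
  bits 01101001011101100001101101110101 = 1769347957

1769347957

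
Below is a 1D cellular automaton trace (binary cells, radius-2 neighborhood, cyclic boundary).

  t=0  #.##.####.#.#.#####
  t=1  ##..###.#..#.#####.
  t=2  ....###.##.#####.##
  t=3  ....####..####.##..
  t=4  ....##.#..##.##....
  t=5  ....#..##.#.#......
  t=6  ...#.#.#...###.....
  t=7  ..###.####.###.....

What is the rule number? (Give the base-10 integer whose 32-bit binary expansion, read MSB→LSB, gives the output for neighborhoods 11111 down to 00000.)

  [31] ##### => #  t=0,i=16
  [30] ####. => .  t=0,i=7
  [29] ###.# => #  t=0,i=0
  [28] ###.. => #  t=3,i=7
  [27] ##.## => #  t=0,i=1
  [26] ##.#. => .  t=0,i=9
  [25] ##..# => .  t=1,i=2
  [24] ##... => .  t=2,i=0
  [23] #.### => #  t=0,i=5
  [22] #.##. => .  t=0,i=2
  [21] #.#.# => .  t=0,i=10
  [20] #.#.. => #  t=1,i=8
  [19] #..## => .  t=1,i=3
  [18] #..#. => .  t=1,i=10
  [17] #...# => #  t=6,i=9
  [16] #.... => .  t=2,i=1
  [15] .#### => #  t=0,i=6
  [14] .###. => #  t=1,i=5
  [13] .##.# => .  t=0,i=3
  [12] .##.. => .  t=1,i=1
  [11] .#.## => #  t=0,i=13
  [10] .#.#. => #  t=0,i=11
  [9] .#..# => #  t=1,i=9
  [8] .#... => #  t=5,i=13
  [7] ..### => #  t=1,i=4
  [6] ..##. => #  t=4,i=4
  [5] ..#.# => #  t=1,i=11
  [4] ..#.. => .  t=5,i=4
  [3] ...## => .  t=2,i=3
  [2] ...#. => #  t=5,i=3
  [1] ....# => .  t=2,i=2
  [0] ..... => .  t=3,i=0
  bits 10111000100100101100111111100100 = 3096629220

3096629220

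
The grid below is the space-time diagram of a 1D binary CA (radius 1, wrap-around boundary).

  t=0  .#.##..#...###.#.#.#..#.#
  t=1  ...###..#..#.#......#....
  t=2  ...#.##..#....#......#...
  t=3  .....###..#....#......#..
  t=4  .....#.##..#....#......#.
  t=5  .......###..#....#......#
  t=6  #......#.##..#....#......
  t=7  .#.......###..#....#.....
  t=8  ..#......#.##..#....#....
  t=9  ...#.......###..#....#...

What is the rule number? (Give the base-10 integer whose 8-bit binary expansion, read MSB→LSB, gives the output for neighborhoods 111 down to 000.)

88

  nb ###: next=.  (t=0,i=12, bit7=0)
  nb ##.: next=#  (t=0,i=4, bit6=1)
  nb #.#: next=.  (t=0,i=0, bit5=0)
  nb #..: next=#  (t=0,i=5, bit4=1)
  nb .##: next=#  (t=0,i=3, bit3=1)
  nb .#.: next=.  (t=0,i=1, bit2=0)
  nb ..#: next=.  (t=0,i=6, bit1=0)
  nb ...: next=.  (t=0,i=9, bit0=0)
  bits 01011000 = 88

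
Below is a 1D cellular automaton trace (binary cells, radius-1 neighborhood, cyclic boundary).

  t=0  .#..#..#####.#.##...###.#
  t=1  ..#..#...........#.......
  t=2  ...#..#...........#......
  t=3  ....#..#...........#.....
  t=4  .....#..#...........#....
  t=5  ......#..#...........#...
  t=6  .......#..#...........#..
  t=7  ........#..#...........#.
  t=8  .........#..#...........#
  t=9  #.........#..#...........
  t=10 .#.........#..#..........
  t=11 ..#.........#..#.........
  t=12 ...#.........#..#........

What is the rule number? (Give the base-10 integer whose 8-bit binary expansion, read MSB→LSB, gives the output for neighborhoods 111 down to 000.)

16

  nb ###: next=.  (t=0,i=8, bit7=0)
  nb ##.: next=.  (t=0,i=11, bit6=0)
  nb #.#: next=.  (t=0,i=0, bit5=0)
  nb #..: next=#  (t=0,i=2, bit4=1)
  nb .##: next=.  (t=0,i=7, bit3=0)
  nb .#.: next=.  (t=0,i=1, bit2=0)
  nb ..#: next=.  (t=0,i=3, bit1=0)
  nb ...: next=.  (t=0,i=18, bit0=0)
  bits 00010000 = 16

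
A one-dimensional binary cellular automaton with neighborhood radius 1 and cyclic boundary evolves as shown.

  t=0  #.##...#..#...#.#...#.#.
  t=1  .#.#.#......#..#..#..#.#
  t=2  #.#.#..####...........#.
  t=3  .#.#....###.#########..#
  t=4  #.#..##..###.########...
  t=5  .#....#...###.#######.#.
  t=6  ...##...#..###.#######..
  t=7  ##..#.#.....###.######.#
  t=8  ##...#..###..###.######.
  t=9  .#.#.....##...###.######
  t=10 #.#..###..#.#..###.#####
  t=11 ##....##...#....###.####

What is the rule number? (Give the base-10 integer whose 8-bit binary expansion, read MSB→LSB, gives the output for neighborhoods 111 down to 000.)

225

  ###|#  b7=1 t=2,i=8
  ##.|#  b6=1 t=0,i=3
  #.#|#  b5=1 t=0,i=1
  #..|.  b4=0 t=0,i=4
  .##|.  b3=0 t=0,i=2
  .#.|.  b2=0 t=0,i=0
  ..#|.  b1=0 t=0,i=6
  ...|#  b0=1 t=0,i=5
  bits 11100001 = 225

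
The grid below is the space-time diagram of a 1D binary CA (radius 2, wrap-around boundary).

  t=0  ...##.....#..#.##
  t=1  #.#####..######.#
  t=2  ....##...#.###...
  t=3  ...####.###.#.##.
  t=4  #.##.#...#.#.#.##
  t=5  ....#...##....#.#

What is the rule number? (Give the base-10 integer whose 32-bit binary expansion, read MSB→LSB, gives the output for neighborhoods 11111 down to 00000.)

3305462524

  [31] ##### => #  t=1,i=4
  [30] ####. => #  t=1,i=5
  [29] ###.# => .  t=1,i=14
  [28] ###.. => .  t=1,i=6
  [27] ##.## => .  t=1,i=1
  [26] ##.#. => #  t=3,i=11
  [25] ##..# => .  t=1,i=7
  [24] ##... => #  t=0,i=0
  [23] #.### => .  t=1,i=2
  [22] #.##. => .  t=0,i=15
  [21] #.#.# => .  t=3,i=12
  [20] #.#.. => .  t=4,i=5
  [19] #..## => .  t=1,i=8
  [18] #..#. => #  t=0,i=12
  [17] #...# => .  t=0,i=1
  [16] #.... => #  t=0,i=6
  [15] .#### => .  t=1,i=3
  [14] .###. => #  t=2,i=12
  [13] .##.# => .  t=1,i=0
  [12] .##.. => #  t=0,i=4
  [11] .#.## => #  t=0,i=14
  [10] .#.#. => .  t=4,i=10
  [9] .#..# => #  t=0,i=11
  [8] .#... => .  t=4,i=6
  [7] ..### => #  t=1,i=9
  [6] ..##. => #  t=0,i=3
  [5] ..#.# => #  t=0,i=13
  [4] ..#.. => #  t=0,i=10
  [3] ...## => #  t=0,i=2
  [2] ...#. => #  t=0,i=9
  [1] ....# => .  t=0,i=8
  [0] ..... => .  t=0,i=7
  bits 11000101000001010101101011111100 = 3305462524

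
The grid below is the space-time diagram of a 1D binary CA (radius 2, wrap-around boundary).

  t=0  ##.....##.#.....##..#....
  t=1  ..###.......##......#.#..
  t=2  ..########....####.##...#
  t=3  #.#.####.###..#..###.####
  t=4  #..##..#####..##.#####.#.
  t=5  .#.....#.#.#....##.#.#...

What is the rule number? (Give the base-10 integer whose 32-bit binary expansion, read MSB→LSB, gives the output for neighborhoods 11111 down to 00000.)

  #####|#  b31=1 t=2,i=4
  ####.|.  b30=0 t=2,i=8
  ###.#|#  b29=1 t=2,i=17
  ###..|#  b28=1 t=1,i=4
  ##.##|#  b27=1 t=2,i=18
  ##.#.|.  b26=0 t=0,i=9
  ##..#|.  b25=0 t=0,i=18
  ##...|#  b24=1 t=0,i=2
  #.###|#  b23=1 t=3,i=4
  #.##.|#  b22=1 t=2,i=19
  #.#.#|.  b21=0 t=3,i=2
  #.#..|.  b20=0 t=0,i=10
  #..##|.  b19=0 t=2,i=1
  #..#.|.  b18=0 t=0,i=19
  #...#|#  b17=1 t=2,i=22
  #....|#  b16=1 t=0,i=3
  .####|.  b15=0 t=2,i=3
  .###.|#  b14=1 t=1,i=3
  .##.#|.  b13=0 t=0,i=8
  .##..|.  b12=0 t=0,i=1
  .#.##|#  b11=1 t=3,i=3
  .#.#.|.  b10=0 t=1,i=21
  .#..#|#  b9=1 t=2,i=0
  .#...|.  b8=0 t=0,i=11
  ..###|#  b7=1 t=1,i=2
  ..##.|.  b6=0 t=0,i=0
  ..#.#|#  b5=1 t=1,i=20
  ..#..|#  b4=1 t=0,i=20
  ...##|.  b3=0 t=0,i=6
  ...#.|#  b2=1 t=1,i=19
  ....#|.  b1=0 t=0,i=5
  .....|#  b0=1 t=0,i=4
  bits 10111001110000110100101010110101 = 3116583605

3116583605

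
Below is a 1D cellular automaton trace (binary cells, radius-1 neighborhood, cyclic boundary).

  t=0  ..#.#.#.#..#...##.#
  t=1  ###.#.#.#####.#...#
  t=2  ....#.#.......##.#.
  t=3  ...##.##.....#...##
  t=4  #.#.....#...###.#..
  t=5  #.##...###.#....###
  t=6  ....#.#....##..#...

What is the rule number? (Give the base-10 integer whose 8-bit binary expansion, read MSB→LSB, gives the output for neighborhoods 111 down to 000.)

  nb ###: next=.  (t=1,i=0, bit7=0)
  nb ##.: next=.  (t=0,i=16, bit6=0)
  nb #.#: next=.  (t=0,i=3, bit5=0)
  nb #..: next=#  (t=0,i=0, bit4=1)
  nb .##: next=.  (t=0,i=15, bit3=0)
  nb .#.: next=#  (t=0,i=2, bit2=1)
  nb ..#: next=#  (t=0,i=1, bit1=1)
  nb ...: next=.  (t=0,i=13, bit0=0)
  bits 00010110 = 22

22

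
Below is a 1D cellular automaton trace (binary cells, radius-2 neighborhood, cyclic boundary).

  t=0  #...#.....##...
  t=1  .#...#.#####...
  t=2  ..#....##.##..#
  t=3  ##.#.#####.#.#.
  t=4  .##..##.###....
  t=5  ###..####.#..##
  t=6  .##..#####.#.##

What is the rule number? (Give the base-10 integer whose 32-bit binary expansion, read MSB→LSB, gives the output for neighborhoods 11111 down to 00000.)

  #####|.  b31=0 t=1,i=9
  ####.|#  b30=1 t=1,i=10
  ###.#|#  b29=1 t=3,i=9
  ###..|#  b28=1 t=1,i=11
  ##.##|#  b27=1 t=2,i=9
  ##.#.|#  b26=1 t=3,i=2
  ##..#|.  b25=0 t=2,i=12
  ##...|.  b24=0 t=0,i=12
  #.###|#  b23=1 t=1,i=7
  #.##.|.  b22=0 t=2,i=10
  #.#.#|.  b21=0 t=3,i=3
  #.#..|.  b20=0 t=5,i=10
  #..##|.  b19=0 t=4,i=4
  #..#.|#  b18=1 t=2,i=1
  #...#|.  b17=0 t=0,i=2
  #....|.  b16=0 t=0,i=6
  .####|#  b15=1 t=1,i=8
  .###.|.  b14=0 t=4,i=9
  .##.#|#  b13=1 t=2,i=8
  .##..|#  b12=1 t=0,i=11
  .#.##|.  b11=0 t=1,i=6
  .#.#.|.  b10=0 t=3,i=12
  .#..#|#  b9=1 t=2,i=0
  .#...|#  b8=1 t=0,i=1
  ..###|#  b7=1 t=5,i=5
  ..##.|#  b6=1 t=0,i=10
  ..#.#|.  b5=0 t=1,i=5
  ..#..|.  b4=0 t=0,i=0
  ...##|#  b3=1 t=0,i=9
  ...#.|.  b2=0 t=0,i=3
  ....#|#  b1=1 t=0,i=8
  .....|#  b0=1 t=0,i=7
  bits 01111100100001001011001111001011 = 2089071563

2089071563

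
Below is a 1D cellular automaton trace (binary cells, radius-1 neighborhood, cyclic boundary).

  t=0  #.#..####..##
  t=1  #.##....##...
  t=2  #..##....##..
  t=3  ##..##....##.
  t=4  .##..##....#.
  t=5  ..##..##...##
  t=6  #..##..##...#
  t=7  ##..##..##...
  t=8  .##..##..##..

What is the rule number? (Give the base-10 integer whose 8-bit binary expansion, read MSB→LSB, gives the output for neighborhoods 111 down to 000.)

84

  [7] ### => .  t=0,i=6
  [6] ##. => #  t=0,i=0
  [5] #.# => .  t=0,i=1
  [4] #.. => #  t=0,i=3
  [3] .## => .  t=0,i=5
  [2] .#. => #  t=0,i=2
  [1] ..# => .  t=0,i=4
  [0] ... => .  t=1,i=5
  bits 01010100 = 84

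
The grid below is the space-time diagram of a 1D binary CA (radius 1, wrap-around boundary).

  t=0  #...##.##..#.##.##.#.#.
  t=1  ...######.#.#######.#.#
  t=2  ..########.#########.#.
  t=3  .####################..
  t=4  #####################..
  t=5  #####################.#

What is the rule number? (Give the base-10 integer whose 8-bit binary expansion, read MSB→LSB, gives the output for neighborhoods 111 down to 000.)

234

  ### -> #   bit 7 = 1  t=1,i=4
  ##. -> #   bit 6 = 1  t=0,i=5
  #.# -> #   bit 5 = 1  t=0,i=6
  #.. -> .   bit 4 = 0  t=0,i=1
  .## -> #   bit 3 = 1  t=0,i=4
  .#. -> .   bit 2 = 0  t=0,i=0
  ..# -> #   bit 1 = 1  t=0,i=3
  ... -> .   bit 0 = 0  t=0,i=2
  bits 11101010 = 234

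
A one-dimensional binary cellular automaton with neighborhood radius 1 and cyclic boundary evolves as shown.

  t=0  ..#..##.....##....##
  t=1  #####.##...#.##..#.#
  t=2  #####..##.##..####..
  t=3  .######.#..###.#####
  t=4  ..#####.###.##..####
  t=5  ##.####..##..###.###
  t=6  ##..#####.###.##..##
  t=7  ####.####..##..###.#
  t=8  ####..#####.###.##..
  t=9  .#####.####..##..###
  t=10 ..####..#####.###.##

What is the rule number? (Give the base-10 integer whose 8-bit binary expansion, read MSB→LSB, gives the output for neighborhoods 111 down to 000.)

214

  ###|#  b7=1 t=1,i=0
  ##.|#  b6=1 t=0,i=6
  #.#|.  b5=0 t=1,i=5
  #..|#  b4=1 t=0,i=0
  .##|.  b3=0 t=0,i=5
  .#.|#  b2=1 t=0,i=2
  ..#|#  b1=1 t=0,i=1
  ...|.  b0=0 t=0,i=8
  bits 11010110 = 214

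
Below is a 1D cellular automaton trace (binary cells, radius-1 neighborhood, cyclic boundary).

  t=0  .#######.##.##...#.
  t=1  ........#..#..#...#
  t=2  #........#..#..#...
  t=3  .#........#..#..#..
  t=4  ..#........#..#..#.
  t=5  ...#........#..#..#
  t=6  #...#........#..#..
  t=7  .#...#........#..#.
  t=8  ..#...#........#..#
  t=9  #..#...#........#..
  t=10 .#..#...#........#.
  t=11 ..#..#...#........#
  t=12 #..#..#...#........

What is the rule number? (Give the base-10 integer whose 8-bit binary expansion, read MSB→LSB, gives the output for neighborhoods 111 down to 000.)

  [7] ### => .  t=0,i=2
  [6] ##. => .  t=0,i=7
  [5] #.# => #  t=0,i=8
  [4] #.. => #  t=0,i=14
  [3] .## => .  t=0,i=1
  [2] .#. => .  t=0,i=17
  [1] ..# => .  t=0,i=0
  [0] ... => .  t=0,i=15
  bits 00110000 = 48

48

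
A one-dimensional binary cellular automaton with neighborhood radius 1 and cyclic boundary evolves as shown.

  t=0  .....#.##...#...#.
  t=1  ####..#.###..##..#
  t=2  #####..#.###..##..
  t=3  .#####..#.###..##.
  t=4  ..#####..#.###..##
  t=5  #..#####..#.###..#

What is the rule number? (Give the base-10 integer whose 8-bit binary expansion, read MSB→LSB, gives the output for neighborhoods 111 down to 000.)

  [7] ### => #  t=1,i=0
  [6] ##. => #  t=0,i=8
  [5] #.# => #  t=0,i=6
  [4] #.. => #  t=0,i=9
  [3] .## => .  t=0,i=7
  [2] .#. => .  t=0,i=5
  [1] ..# => .  t=0,i=4
  [0] ... => #  t=0,i=0
  bits 11110001 = 241

241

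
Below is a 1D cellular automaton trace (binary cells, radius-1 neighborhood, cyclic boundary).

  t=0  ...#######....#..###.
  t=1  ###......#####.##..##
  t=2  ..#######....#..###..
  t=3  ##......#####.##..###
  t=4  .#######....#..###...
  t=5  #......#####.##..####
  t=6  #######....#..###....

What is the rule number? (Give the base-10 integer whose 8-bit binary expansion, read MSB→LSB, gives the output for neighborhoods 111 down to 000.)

83

  [7] ### => .  t=0,i=4
  [6] ##. => #  t=0,i=9
  [5] #.# => .  t=1,i=14
  [4] #.. => #  t=0,i=10
  [3] .## => .  t=0,i=3
  [2] .#. => .  t=0,i=14
  [1] ..# => #  t=0,i=2
  [0] ... => #  t=0,i=0
  bits 01010011 = 83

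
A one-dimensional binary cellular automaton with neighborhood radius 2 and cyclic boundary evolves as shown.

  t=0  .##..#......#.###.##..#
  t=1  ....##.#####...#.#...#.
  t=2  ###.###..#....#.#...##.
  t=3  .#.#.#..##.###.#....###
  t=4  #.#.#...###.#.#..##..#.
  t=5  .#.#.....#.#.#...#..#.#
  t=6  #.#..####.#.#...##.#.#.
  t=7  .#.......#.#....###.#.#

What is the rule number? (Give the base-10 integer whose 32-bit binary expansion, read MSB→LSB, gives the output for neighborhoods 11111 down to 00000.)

2349163607

  #####|#  b31=1 t=1,i=9
  ####.|.  b30=0 t=1,i=10
  ###.#|.  b29=0 t=0,i=16
  ###..|.  b28=0 t=1,i=11
  ##.##|#  b27=1 t=0,i=17
  ##.#.|#  b26=1 t=3,i=0
  ##..#|.  b25=0 t=0,i=3
  ##...|.  b24=0 t=1,i=12
  #.###|.  b23=0 t=0,i=14
  #.##.|.  b22=0 t=0,i=1
  #.#.#|.  b21=0 t=3,i=1
  #.#..|.  b20=0 t=1,i=17
  #..##|.  b19=0 t=3,i=7
  #..#.|#  b18=1 t=0,i=4
  #...#|.  b17=0 t=1,i=13
  #....|#  b16=1 t=0,i=7
  .####|.  b15=0 t=1,i=8
  .###.|#  b14=1 t=0,i=15
  .##.#|#  b13=1 t=1,i=5
  .##..|.  b12=0 t=0,i=2
  .#.##|.  b11=0 t=0,i=0
  .#.#.|#  b10=1 t=1,i=16
  .#..#|.  b9=0 t=3,i=6
  .#...|.  b8=0 t=0,i=6
  ..###|.  b7=0 t=3,i=20
  ..##.|#  b6=1 t=1,i=4
  ..#.#|.  b5=0 t=0,i=12
  ..#..|#  b4=1 t=0,i=5
  ...##|.  b3=0 t=1,i=3
  ...#.|#  b2=1 t=0,i=11
  ....#|#  b1=1 t=0,i=10
  .....|#  b0=1 t=0,i=8
  bits 10001100000001010110010001010111 = 2349163607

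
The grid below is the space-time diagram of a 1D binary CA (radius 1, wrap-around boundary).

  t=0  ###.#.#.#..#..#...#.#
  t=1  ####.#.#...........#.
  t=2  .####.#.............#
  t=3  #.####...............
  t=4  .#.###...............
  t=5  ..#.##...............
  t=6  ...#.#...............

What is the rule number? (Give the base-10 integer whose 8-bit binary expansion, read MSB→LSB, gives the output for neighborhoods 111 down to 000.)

  [7] ### => #  t=0,i=0
  [6] ##. => #  t=0,i=2
  [5] #.# => #  t=0,i=3
  [4] #.. => .  t=0,i=9
  [3] .## => .  t=0,i=20
  [2] .#. => .  t=0,i=4
  [1] ..# => .  t=0,i=10
  [0] ... => .  t=0,i=16
  bits 11100000 = 224

224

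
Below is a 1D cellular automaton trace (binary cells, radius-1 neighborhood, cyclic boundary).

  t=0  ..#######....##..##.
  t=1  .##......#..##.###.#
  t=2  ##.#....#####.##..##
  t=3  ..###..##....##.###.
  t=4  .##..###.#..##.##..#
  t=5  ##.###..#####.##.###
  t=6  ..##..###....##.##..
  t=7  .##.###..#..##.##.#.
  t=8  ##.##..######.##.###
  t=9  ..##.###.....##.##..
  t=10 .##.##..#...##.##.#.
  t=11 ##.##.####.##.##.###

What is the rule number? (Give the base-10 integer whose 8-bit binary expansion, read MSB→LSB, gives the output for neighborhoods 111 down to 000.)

  [7] ### => .  t=0,i=3
  [6] ##. => .  t=0,i=8
  [5] #.# => #  t=1,i=0
  [4] #.. => #  t=0,i=9
  [3] .## => #  t=0,i=2
  [2] .#. => #  t=1,i=9
  [1] ..# => #  t=0,i=1
  [0] ... => .  t=0,i=0
  bits 00111110 = 62

62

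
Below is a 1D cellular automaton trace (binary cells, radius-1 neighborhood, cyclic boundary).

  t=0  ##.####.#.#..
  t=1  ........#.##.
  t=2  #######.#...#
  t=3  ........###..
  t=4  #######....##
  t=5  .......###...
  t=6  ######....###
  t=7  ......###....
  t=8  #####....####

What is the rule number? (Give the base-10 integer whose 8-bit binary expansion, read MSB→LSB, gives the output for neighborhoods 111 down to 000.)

  nb ###: next=.  (t=0,i=4, bit7=0)
  nb ##.: next=.  (t=0,i=1, bit6=0)
  nb #.#: next=.  (t=0,i=2, bit5=0)
  nb #..: next=#  (t=0,i=11, bit4=1)
  nb .##: next=.  (t=0,i=0, bit3=0)
  nb .#.: next=#  (t=0,i=8, bit2=1)
  nb ..#: next=.  (t=0,i=12, bit1=0)
  nb ...: next=#  (t=1,i=0, bit0=1)
  bits 00010101 = 21

21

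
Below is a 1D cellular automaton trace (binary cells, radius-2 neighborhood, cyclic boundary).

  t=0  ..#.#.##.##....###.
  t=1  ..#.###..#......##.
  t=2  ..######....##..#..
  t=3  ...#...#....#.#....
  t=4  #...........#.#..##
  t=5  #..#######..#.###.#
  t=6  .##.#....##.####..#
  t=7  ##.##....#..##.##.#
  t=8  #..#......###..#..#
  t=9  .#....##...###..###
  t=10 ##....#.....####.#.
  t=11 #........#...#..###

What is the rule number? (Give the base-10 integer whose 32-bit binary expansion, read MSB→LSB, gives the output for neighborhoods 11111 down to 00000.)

  #####|.  b31=0 t=2,i=4
  ####.|.  b30=0 t=2,i=6
  ###.#|.  b29=0 t=5,i=16
  ###..|#  b28=1 t=0,i=17
  ##.##|.  b27=0 t=0,i=8
  ##.#.|#  b26=1 t=6,i=3
  ##..#|#  b25=1 t=1,i=7
  ##...|.  b24=0 t=0,i=11
  #.###|#  b23=1 t=1,i=4
  #.##.|#  b22=1 t=0,i=6
  #.#.#|#  b21=1 t=0,i=4
  #.#..|#  b20=1 t=3,i=14
  #..##|#  b19=1 t=4,i=16
  #..#.|.  b18=0 t=1,i=8
  #...#|.  b17=0 t=0,i=0
  #....|.  b16=0 t=0,i=12
  .####|#  b15=1 t=2,i=3
  .###.|#  b14=1 t=0,i=16
  .##.#|.  b13=0 t=0,i=7
  .##..|.  b12=0 t=0,i=10
  .#.##|#  b11=1 t=0,i=5
  .#.#.|.  b10=0 t=0,i=3
  .#..#|#  b9=1 t=4,i=15
  .#...|.  b8=0 t=1,i=10
  ..###|.  b7=0 t=0,i=15
  ..##.|#  b6=1 t=1,i=16
  ..#.#|#  b5=1 t=0,i=2
  ..#..|.  b4=0 t=1,i=9
  ...##|.  b3=0 t=0,i=14
  ...#.|.  b2=0 t=0,i=1
  ....#|.  b1=0 t=0,i=13
  .....|#  b0=1 t=1,i=12
  bits 00010110111110001100101001100001 = 385403489

385403489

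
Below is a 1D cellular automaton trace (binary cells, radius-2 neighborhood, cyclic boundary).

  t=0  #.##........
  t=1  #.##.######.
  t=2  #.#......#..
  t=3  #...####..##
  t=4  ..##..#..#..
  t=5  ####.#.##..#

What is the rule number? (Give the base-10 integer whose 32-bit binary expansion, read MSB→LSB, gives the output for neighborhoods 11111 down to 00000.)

1081021035

  nb #####: next=.  (t=1,i=7, bit31=0)
  nb ####.: next=#  (t=1,i=9, bit30=1)
  nb ###.#: next=.  (t=1,i=10, bit29=0)
  nb ###..: next=.  (t=3,i=0, bit28=0)
  nb ##.##: next=.  (t=1,i=4, bit27=0)
  nb ##.#.: next=.  (t=1,i=11, bit26=0)
  nb ##..#: next=.  (t=3,i=8, bit25=0)
  nb ##...: next=.  (t=0,i=4, bit24=0)
  nb #.###: next=.  (t=1,i=5, bit23=0)
  nb #.##.: next=#  (t=0,i=2, bit22=1)
  nb #.#.#: next=#  (t=1,i=0, bit21=1)
  nb #.#..: next=.  (t=2,i=2, bit20=0)
  nb #..##: next=#  (t=3,i=9, bit19=1)
  nb #..#.: next=#  (t=2,i=11, bit18=1)
  nb #...#: next=#  (t=3,i=2, bit17=1)
  nb #....: next=#  (t=0,i=5, bit16=1)
  nb .####: next=.  (t=1,i=6, bit15=0)
  nb .###.: next=.  (t=3,i=11, bit14=0)
  nb .##.#: next=.  (t=1,i=3, bit13=0)
  nb .##..: next=#  (t=0,i=3, bit12=1)
  nb .#.##: next=.  (t=0,i=1, bit11=0)
  nb .#.#.: next=.  (t=2,i=1, bit10=0)
  nb .#..#: next=#  (t=2,i=10, bit9=1)
  nb .#...: next=.  (t=2,i=3, bit8=0)
  nb ..###: next=.  (t=3,i=4, bit7=0)
  nb ..##.: next=#  (t=4,i=2, bit6=1)
  nb ..#.#: next=#  (t=0,i=0, bit5=1)
  nb ..#..: next=.  (t=2,i=9, bit4=0)
  nb ...##: next=#  (t=3,i=3, bit3=1)
  nb ...#.: next=.  (t=0,i=11, bit2=0)
  nb ....#: next=#  (t=0,i=10, bit1=1)
  nb .....: next=#  (t=0,i=6, bit0=1)
  bits 01000000011011110001001001101011 = 1081021035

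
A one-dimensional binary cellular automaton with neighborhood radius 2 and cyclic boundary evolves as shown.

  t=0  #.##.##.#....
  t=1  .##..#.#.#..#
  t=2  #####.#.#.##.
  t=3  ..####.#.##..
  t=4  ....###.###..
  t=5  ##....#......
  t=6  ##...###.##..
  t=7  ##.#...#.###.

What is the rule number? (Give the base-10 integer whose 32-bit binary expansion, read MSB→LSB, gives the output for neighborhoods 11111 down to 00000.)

  [31] ##### => #  t=2,i=2
  [30] ####. => #  t=2,i=3
  [29] ###.# => #  t=2,i=4
  [28] ###.. => .  t=4,i=10
  [27] ##.## => .  t=0,i=4
  [26] ##.#. => #  t=0,i=7
  [25] ##..# => #  t=1,i=3
  [24] ##... => .  t=3,i=11
  [23] #.### => .  t=2,i=0
  [22] #.##. => #  t=0,i=2
  [21] #.#.# => .  t=1,i=7
  [20] #.#.. => .  t=0,i=8
  [19] #..## => .  t=6,i=12
  [18] #..#. => #  t=1,i=4
  [17] #...# => #  t=6,i=3
  [16] #.... => .  t=0,i=10
  [15] .#### => .  t=2,i=1
  [14] .###. => .  t=4,i=5
  [13] .##.# => .  t=0,i=3
  [12] .##.. => #  t=1,i=2
  [11] .#.## => #  t=0,i=1
  [10] .#.#. => #  t=1,i=6
  [9] .#..# => #  t=1,i=10
  [8] .#... => #  t=0,i=9
  [7] ..### => .  t=3,i=2
  [6] ..##. => #  t=5,i=0
  [5] ..#.# => .  t=0,i=0
  [4] ..#.. => #  t=5,i=6
  [3] ...## => .  t=3,i=1
  [2] ...#. => #  t=0,i=12
  [1] ....# => .  t=0,i=11
  [0] ..... => #  t=4,i=0
  bits 11100110010001100001111101010101 = 3863355221

3863355221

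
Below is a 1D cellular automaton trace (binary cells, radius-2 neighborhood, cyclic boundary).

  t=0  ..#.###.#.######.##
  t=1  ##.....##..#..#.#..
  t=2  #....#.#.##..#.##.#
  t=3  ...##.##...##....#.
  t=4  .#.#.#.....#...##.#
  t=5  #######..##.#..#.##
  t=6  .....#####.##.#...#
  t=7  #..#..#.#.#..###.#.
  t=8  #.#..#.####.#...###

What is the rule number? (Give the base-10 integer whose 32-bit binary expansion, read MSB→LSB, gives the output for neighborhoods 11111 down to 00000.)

1581024582

  ##### -> .   bit 31 = 0  t=0,i=12
  ####. -> #   bit 30 = 1  t=0,i=14
  ###.# -> .   bit 29 = 0  t=0,i=6
  ###.. -> #   bit 28 = 1  t=5,i=6
  ##.## -> #   bit 27 = 1  t=0,i=16
  ##.#. -> #   bit 26 = 1  t=0,i=7
  ##..# -> #   bit 25 = 1  t=0,i=0
  ##... -> .   bit 24 = 0  t=1,i=2
  #.### -> .   bit 23 = 0  t=0,i=4
  #.##. -> .   bit 22 = 0  t=0,i=17
  #.#.# -> #   bit 21 = 1  t=0,i=8
  #.#.. -> #   bit 20 = 1  t=1,i=16
  #..## -> #   bit 19 = 1  t=1,i=18
  #..#. -> #   bit 18 = 1  t=0,i=1
  #...# -> .   bit 17 = 0  t=3,i=9
  #.... -> .   bit 16 = 0  t=1,i=3
  .#### -> #   bit 15 = 1  t=0,i=11
  .###. -> .   bit 14 = 0  t=0,i=5
  .##.# -> .   bit 13 = 0  t=2,i=16
  .##.. -> .   bit 12 = 0  t=0,i=18
  .#.## -> .   bit 11 = 0  t=0,i=3
  .#.#. -> #   bit 10 = 1  t=1,i=15
  .#..# -> .   bit 9 = 0  t=1,i=12
  .#... -> #   bit 8 = 1  t=3,i=18
  ..### -> .   bit 7 = 0  t=6,i=5
  ..##. -> #   bit 6 = 1  t=1,i=0
  ..#.# -> .   bit 5 = 0  t=0,i=2
  ..#.. -> .   bit 4 = 0  t=1,i=11
  ...## -> .   bit 3 = 0  t=1,i=6
  ...#. -> #   bit 2 = 1  t=2,i=4
  ....# -> #   bit 1 = 1  t=1,i=5
  ..... -> .   bit 0 = 0  t=1,i=4
  bits 01011110001111001000010101000110 = 1581024582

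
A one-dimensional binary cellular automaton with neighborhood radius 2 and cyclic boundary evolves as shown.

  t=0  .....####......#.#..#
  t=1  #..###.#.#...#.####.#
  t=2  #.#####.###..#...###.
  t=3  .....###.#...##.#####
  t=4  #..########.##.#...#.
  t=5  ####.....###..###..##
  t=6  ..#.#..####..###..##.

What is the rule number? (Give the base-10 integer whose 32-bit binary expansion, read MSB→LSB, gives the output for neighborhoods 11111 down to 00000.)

1830311930

  [31] ##### => .  t=2,i=4
  [30] ####. => #  t=0,i=7
  [29] ###.# => #  t=1,i=5
  [28] ###.. => .  t=0,i=8
  [27] ##.## => #  t=1,i=19
  [26] ##.#. => #  t=1,i=6
  [25] ##..# => .  t=1,i=1
  [24] ##... => #  t=0,i=9
  [23] #.### => .  t=1,i=15
  [22] #.##. => .  t=1,i=20
  [21] #.#.# => .  t=1,i=7
  [20] #.#.. => #  t=0,i=17
  [19] #..## => #  t=1,i=2
  [18] #..#. => .  t=0,i=19
  [17] #...# => .  t=1,i=11
  [16] #.... => .  t=0,i=1
  [15] .#### => .  t=0,i=6
  [14] .###. => #  t=1,i=4
  [13] .##.# => .  t=3,i=14
  [12] .##.. => #  t=1,i=0
  [11] .#.## => .  t=1,i=14
  [10] .#.#. => #  t=0,i=16
  [9] .#..# => #  t=0,i=18
  [8] .#... => #  t=0,i=0
  [7] ..### => #  t=0,i=5
  [6] ..##. => #  t=3,i=13
  [5] ..#.# => #  t=0,i=15
  [4] ..#.. => #  t=0,i=20
  [3] ...## => #  t=0,i=4
  [2] ...#. => .  t=0,i=14
  [1] ....# => #  t=0,i=3
  [0] ..... => .  t=0,i=2
  bits 01101101000110000101011111111010 = 1830311930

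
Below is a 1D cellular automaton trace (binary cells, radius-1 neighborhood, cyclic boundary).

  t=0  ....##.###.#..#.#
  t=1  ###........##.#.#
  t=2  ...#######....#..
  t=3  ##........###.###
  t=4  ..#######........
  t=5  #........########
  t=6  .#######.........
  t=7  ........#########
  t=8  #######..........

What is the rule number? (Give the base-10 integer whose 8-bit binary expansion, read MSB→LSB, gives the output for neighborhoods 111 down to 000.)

21

  ###|.  b7=0 t=0,i=8
  ##.|.  b6=0 t=0,i=5
  #.#|.  b5=0 t=0,i=6
  #..|#  b4=1 t=0,i=0
  .##|.  b3=0 t=0,i=4
  .#.|#  b2=1 t=0,i=11
  ..#|.  b1=0 t=0,i=3
  ...|#  b0=1 t=0,i=1
  bits 00010101 = 21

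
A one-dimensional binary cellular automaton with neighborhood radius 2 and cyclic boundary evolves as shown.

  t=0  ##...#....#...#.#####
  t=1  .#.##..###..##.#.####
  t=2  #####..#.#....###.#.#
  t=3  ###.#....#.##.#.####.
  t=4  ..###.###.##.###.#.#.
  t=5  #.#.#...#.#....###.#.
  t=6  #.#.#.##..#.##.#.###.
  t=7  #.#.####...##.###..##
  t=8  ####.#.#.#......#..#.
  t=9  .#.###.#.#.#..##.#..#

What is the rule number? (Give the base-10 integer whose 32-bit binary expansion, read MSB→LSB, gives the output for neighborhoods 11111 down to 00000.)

3027475078

  ##### -> #   bit 31 = 1  t=0,i=18
  ####. -> .   bit 30 = 0  t=0,i=0
  ###.# -> #   bit 29 = 1  t=1,i=20
  ###.. -> #   bit 28 = 1  t=0,i=1
  ##.## -> .   bit 27 = 0  t=3,i=20
  ##.#. -> #   bit 26 = 1  t=1,i=0
  ##..# -> .   bit 25 = 0  t=1,i=5
  ##... -> .   bit 24 = 0  t=0,i=2
  #.### -> .   bit 23 = 0  t=0,i=16
  #.##. -> #   bit 22 = 1  t=1,i=3
  #.#.# -> #   bit 21 = 1  t=1,i=1
  #.#.. -> #   bit 20 = 1  t=2,i=9
  #..## -> .   bit 19 = 0  t=1,i=6
  #..#. -> .   bit 18 = 0  t=2,i=6
  #...# -> #   bit 17 = 1  t=0,i=3
  #.... -> #   bit 16 = 1  t=0,i=7
  .#### -> #   bit 15 = 1  t=0,i=17
  .###. -> .   bit 14 = 0  t=1,i=8
  .##.# -> .   bit 13 = 0  t=1,i=13
  .##.. -> #   bit 12 = 1  t=1,i=4
  .#.## -> #   bit 11 = 1  t=0,i=15
  .#.#. -> .   bit 10 = 0  t=2,i=8
  .#..# -> #   bit 9 = 1  t=8,i=17
  .#... -> .   bit 8 = 0  t=0,i=6
  ..### -> #   bit 7 = 1  t=1,i=7
  ..##. -> .   bit 6 = 0  t=1,i=12
  ..#.# -> .   bit 5 = 0  t=0,i=14
  ..#.. -> .   bit 4 = 0  t=0,i=5
  ...## -> .   bit 3 = 0  t=2,i=13
  ...#. -> #   bit 2 = 1  t=0,i=4
  ....# -> #   bit 1 = 1  t=0,i=8
  ..... -> .   bit 0 = 0  t=8,i=12
  bits 10110100011100111001101010000110 = 3027475078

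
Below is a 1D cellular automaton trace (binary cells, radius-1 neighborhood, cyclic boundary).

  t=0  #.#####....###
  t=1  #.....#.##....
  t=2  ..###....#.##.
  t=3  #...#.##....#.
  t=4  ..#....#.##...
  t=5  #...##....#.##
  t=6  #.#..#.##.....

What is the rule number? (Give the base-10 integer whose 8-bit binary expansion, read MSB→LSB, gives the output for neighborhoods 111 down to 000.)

65

  ### -> .   bit 7 = 0  t=0,i=3
  ##. -> #   bit 6 = 1  t=0,i=0
  #.# -> .   bit 5 = 0  t=0,i=1
  #.. -> .   bit 4 = 0  t=0,i=7
  .## -> .   bit 3 = 0  t=0,i=2
  .#. -> .   bit 2 = 0  t=1,i=0
  ..# -> .   bit 1 = 0  t=0,i=10
  ... -> #   bit 0 = 1  t=0,i=8
  bits 01000001 = 65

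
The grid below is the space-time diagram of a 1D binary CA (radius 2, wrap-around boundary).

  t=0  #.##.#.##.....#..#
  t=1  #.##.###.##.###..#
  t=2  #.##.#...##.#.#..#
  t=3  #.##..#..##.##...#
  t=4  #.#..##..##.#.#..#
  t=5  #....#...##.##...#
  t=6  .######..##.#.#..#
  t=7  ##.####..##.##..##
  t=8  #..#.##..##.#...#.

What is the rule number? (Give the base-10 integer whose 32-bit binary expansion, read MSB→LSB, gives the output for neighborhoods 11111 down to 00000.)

3521457654

  #####|#  b31=1 t=6,i=3
  ####.|#  b30=1 t=6,i=5
  ###.#|.  b29=0 t=1,i=7
  ###..|#  b28=1 t=1,i=14
  ##.##|.  b27=0 t=0,i=1
  ##.#.|.  b26=0 t=0,i=4
  ##..#|.  b25=0 t=1,i=15
  ##...|#  b24=1 t=0,i=9
  #.###|#  b23=1 t=1,i=5
  #.##.|#  b22=1 t=0,i=2
  #.#.#|#  b21=1 t=0,i=5
  #.#..|.  b20=0 t=2,i=5
  #..##|.  b19=0 t=0,i=16
  #..#.|#  b18=1 t=3,i=5
  #...#|.  b17=0 t=2,i=7
  #....|#  b16=1 t=0,i=10
  .####|.  b15=0 t=6,i=2
  .###.|.  b14=0 t=1,i=6
  .##.#|#  b13=1 t=0,i=0
  .##..|.  b12=0 t=0,i=8
  .#.##|#  b11=1 t=0,i=6
  .#.#.|#  b10=1 t=2,i=13
  .#..#|.  b9=0 t=0,i=15
  .#...|#  b8=1 t=2,i=6
  ..###|#  b7=1 t=7,i=16
  ..##.|#  b6=1 t=0,i=17
  ..#.#|#  b5=1 t=6,i=17
  ..#..|#  b4=1 t=0,i=14
  ...##|.  b3=0 t=2,i=8
  ...#.|#  b2=1 t=0,i=13
  ....#|#  b1=1 t=0,i=12
  .....|.  b0=0 t=0,i=11
  bits 11010001111001010010110111110110 = 3521457654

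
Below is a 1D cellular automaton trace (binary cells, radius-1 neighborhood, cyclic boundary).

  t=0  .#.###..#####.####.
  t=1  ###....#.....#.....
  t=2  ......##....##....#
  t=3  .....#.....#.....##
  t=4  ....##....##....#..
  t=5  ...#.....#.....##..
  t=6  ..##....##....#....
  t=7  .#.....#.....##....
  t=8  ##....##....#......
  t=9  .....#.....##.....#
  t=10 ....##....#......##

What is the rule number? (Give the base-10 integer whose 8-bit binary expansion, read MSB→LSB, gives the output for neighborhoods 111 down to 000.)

  nb ###: next=.  (t=0,i=4, bit7=0)
  nb ##.: next=.  (t=0,i=5, bit6=0)
  nb #.#: next=#  (t=0,i=2, bit5=1)
  nb #..: next=.  (t=0,i=6, bit4=0)
  nb .##: next=.  (t=0,i=3, bit3=0)
  nb .#.: next=#  (t=0,i=1, bit2=1)
  nb ..#: next=#  (t=0,i=0, bit1=1)
  nb ...: next=.  (t=1,i=4, bit0=0)
  bits 00100110 = 38

38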